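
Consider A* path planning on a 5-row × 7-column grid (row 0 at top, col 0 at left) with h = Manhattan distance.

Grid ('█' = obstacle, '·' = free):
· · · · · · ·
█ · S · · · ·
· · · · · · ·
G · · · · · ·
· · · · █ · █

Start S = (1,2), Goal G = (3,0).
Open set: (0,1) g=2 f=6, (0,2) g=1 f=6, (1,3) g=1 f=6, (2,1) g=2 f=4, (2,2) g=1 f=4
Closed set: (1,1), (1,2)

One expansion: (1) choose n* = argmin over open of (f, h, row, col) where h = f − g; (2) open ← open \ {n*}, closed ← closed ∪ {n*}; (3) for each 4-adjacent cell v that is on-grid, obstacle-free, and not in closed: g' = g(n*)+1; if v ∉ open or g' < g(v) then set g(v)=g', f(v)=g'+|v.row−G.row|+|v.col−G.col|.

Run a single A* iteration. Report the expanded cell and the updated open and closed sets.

step 1: expand (2,1) (f=4, h=2) → closed; open now [(0,1) g=2 f=6, (0,2) g=1 f=6, (1,3) g=1 f=6, (2,0) g=3 f=4, (2,2) g=1 f=4, (3,1) g=3 f=4]

expanded=(2,1); open=[(0,1) g=2 f=6, (0,2) g=1 f=6, (1,3) g=1 f=6, (2,0) g=3 f=4, (2,2) g=1 f=4, (3,1) g=3 f=4]; closed=[(1,1), (1,2), (2,1)]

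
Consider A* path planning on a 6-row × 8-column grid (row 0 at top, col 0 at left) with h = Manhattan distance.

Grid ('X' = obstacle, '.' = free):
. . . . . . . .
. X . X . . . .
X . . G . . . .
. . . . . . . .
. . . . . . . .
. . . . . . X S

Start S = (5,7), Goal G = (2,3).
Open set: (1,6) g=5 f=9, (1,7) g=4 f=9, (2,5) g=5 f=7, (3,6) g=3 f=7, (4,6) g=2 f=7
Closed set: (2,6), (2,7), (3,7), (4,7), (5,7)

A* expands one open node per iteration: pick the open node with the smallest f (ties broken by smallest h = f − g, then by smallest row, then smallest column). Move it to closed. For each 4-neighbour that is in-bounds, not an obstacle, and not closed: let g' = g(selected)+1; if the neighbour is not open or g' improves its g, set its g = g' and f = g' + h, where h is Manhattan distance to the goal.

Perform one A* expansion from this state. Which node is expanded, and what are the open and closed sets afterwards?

step 1: expand (2,5) (f=7, h=2) → closed; open now [(1,5) g=6 f=9, (1,6) g=5 f=9, (1,7) g=4 f=9, (2,4) g=6 f=7, (3,5) g=6 f=9, (3,6) g=3 f=7, (4,6) g=2 f=7]

expanded=(2,5); open=[(1,5) g=6 f=9, (1,6) g=5 f=9, (1,7) g=4 f=9, (2,4) g=6 f=7, (3,5) g=6 f=9, (3,6) g=3 f=7, (4,6) g=2 f=7]; closed=[(2,5), (2,6), (2,7), (3,7), (4,7), (5,7)]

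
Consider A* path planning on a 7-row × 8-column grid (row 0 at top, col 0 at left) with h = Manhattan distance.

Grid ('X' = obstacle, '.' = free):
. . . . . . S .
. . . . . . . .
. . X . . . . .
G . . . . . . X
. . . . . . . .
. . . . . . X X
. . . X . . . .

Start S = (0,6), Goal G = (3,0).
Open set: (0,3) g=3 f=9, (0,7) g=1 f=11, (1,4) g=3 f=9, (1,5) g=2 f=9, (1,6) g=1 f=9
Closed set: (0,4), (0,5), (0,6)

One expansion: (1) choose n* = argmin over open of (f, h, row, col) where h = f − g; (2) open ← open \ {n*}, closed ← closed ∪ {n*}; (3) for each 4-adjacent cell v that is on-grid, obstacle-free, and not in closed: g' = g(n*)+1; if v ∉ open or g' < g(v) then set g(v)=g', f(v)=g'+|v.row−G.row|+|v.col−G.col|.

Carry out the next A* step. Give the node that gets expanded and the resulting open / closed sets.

step 1: expand (0,3) (f=9, h=6) → closed; open now [(0,2) g=4 f=9, (0,7) g=1 f=11, (1,3) g=4 f=9, (1,4) g=3 f=9, (1,5) g=2 f=9, (1,6) g=1 f=9]

expanded=(0,3); open=[(0,2) g=4 f=9, (0,7) g=1 f=11, (1,3) g=4 f=9, (1,4) g=3 f=9, (1,5) g=2 f=9, (1,6) g=1 f=9]; closed=[(0,3), (0,4), (0,5), (0,6)]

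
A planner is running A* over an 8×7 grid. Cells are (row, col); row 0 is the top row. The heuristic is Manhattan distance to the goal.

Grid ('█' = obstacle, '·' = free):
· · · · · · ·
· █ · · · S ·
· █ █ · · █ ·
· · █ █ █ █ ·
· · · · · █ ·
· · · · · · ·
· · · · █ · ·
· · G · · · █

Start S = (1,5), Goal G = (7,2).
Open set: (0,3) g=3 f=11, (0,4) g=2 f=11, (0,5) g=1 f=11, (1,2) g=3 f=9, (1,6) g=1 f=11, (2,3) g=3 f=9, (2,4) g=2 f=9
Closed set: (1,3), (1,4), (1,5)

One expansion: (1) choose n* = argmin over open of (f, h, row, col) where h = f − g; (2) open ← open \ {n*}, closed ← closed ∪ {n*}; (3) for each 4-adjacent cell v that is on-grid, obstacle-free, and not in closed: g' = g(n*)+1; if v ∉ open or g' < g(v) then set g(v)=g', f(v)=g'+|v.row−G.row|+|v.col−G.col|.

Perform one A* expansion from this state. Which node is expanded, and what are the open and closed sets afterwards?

step 1: expand (1,2) (f=9, h=6) → closed; open now [(0,2) g=4 f=11, (0,3) g=3 f=11, (0,4) g=2 f=11, (0,5) g=1 f=11, (1,6) g=1 f=11, (2,3) g=3 f=9, (2,4) g=2 f=9]

expanded=(1,2); open=[(0,2) g=4 f=11, (0,3) g=3 f=11, (0,4) g=2 f=11, (0,5) g=1 f=11, (1,6) g=1 f=11, (2,3) g=3 f=9, (2,4) g=2 f=9]; closed=[(1,2), (1,3), (1,4), (1,5)]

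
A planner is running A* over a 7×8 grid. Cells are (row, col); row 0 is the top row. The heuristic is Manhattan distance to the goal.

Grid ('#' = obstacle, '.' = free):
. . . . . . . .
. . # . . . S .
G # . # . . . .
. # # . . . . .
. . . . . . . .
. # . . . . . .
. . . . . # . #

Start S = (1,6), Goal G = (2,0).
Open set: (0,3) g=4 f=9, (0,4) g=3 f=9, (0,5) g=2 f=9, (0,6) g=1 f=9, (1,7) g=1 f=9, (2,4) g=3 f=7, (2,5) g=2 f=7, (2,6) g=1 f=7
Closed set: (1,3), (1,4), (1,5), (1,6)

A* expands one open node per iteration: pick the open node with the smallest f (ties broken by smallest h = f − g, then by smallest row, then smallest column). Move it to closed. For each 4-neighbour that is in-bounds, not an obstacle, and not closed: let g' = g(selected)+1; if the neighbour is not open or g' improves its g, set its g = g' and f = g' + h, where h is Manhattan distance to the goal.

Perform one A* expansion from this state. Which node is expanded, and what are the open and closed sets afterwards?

step 1: expand (2,4) (f=7, h=4) → closed; open now [(0,3) g=4 f=9, (0,4) g=3 f=9, (0,5) g=2 f=9, (0,6) g=1 f=9, (1,7) g=1 f=9, (2,5) g=2 f=7, (2,6) g=1 f=7, (3,4) g=4 f=9]

expanded=(2,4); open=[(0,3) g=4 f=9, (0,4) g=3 f=9, (0,5) g=2 f=9, (0,6) g=1 f=9, (1,7) g=1 f=9, (2,5) g=2 f=7, (2,6) g=1 f=7, (3,4) g=4 f=9]; closed=[(1,3), (1,4), (1,5), (1,6), (2,4)]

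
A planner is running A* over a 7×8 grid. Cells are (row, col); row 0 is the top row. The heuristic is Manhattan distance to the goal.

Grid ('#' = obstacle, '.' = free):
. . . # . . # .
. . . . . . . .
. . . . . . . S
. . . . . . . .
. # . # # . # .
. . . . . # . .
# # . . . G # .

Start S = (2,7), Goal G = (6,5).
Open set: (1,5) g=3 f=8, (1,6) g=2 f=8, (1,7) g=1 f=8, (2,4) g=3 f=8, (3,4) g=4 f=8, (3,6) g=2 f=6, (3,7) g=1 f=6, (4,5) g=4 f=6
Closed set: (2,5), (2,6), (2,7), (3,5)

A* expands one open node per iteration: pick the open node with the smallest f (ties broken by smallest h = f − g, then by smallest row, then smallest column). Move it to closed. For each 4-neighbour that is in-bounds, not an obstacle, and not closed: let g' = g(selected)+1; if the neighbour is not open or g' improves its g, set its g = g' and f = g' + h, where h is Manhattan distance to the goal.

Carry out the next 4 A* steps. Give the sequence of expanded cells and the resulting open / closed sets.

order=[(4,5) → (3,6) → (3,7) → (4,7)]; open=[(1,5) g=3 f=8, (1,6) g=2 f=8, (1,7) g=1 f=8, (2,4) g=3 f=8, (3,4) g=4 f=8, (5,7) g=3 f=6]; closed=[(2,5), (2,6), (2,7), (3,5), (3,6), (3,7), (4,5), (4,7)]

step 1: expand (4,5) (f=6, h=2) → closed; open now [(1,5) g=3 f=8, (1,6) g=2 f=8, (1,7) g=1 f=8, (2,4) g=3 f=8, (3,4) g=4 f=8, (3,6) g=2 f=6, (3,7) g=1 f=6]
step 2: expand (3,6) (f=6, h=4) → closed; open now [(1,5) g=3 f=8, (1,6) g=2 f=8, (1,7) g=1 f=8, (2,4) g=3 f=8, (3,4) g=4 f=8, (3,7) g=1 f=6]
step 3: expand (3,7) (f=6, h=5) → closed; open now [(1,5) g=3 f=8, (1,6) g=2 f=8, (1,7) g=1 f=8, (2,4) g=3 f=8, (3,4) g=4 f=8, (4,7) g=2 f=6]
step 4: expand (4,7) (f=6, h=4) → closed; open now [(1,5) g=3 f=8, (1,6) g=2 f=8, (1,7) g=1 f=8, (2,4) g=3 f=8, (3,4) g=4 f=8, (5,7) g=3 f=6]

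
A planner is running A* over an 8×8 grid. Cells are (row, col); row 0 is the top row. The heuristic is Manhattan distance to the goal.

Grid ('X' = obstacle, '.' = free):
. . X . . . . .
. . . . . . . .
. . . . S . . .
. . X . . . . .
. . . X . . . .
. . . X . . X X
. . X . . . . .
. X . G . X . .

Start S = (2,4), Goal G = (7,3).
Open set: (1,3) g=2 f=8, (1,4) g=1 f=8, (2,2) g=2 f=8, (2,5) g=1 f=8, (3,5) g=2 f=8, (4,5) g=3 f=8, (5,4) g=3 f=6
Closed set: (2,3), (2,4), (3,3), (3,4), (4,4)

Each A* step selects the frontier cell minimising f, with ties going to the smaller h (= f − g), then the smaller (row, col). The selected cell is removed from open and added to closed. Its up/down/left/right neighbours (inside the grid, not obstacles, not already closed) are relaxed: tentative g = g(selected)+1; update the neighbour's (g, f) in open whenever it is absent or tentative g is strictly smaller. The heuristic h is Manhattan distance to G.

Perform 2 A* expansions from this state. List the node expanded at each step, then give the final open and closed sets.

order=[(5,4) → (6,4)]; open=[(1,3) g=2 f=8, (1,4) g=1 f=8, (2,2) g=2 f=8, (2,5) g=1 f=8, (3,5) g=2 f=8, (4,5) g=3 f=8, (5,5) g=4 f=8, (6,3) g=5 f=6, (6,5) g=5 f=8, (7,4) g=5 f=6]; closed=[(2,3), (2,4), (3,3), (3,4), (4,4), (5,4), (6,4)]

step 1: expand (5,4) (f=6, h=3) → closed; open now [(1,3) g=2 f=8, (1,4) g=1 f=8, (2,2) g=2 f=8, (2,5) g=1 f=8, (3,5) g=2 f=8, (4,5) g=3 f=8, (5,5) g=4 f=8, (6,4) g=4 f=6]
step 2: expand (6,4) (f=6, h=2) → closed; open now [(1,3) g=2 f=8, (1,4) g=1 f=8, (2,2) g=2 f=8, (2,5) g=1 f=8, (3,5) g=2 f=8, (4,5) g=3 f=8, (5,5) g=4 f=8, (6,3) g=5 f=6, (6,5) g=5 f=8, (7,4) g=5 f=6]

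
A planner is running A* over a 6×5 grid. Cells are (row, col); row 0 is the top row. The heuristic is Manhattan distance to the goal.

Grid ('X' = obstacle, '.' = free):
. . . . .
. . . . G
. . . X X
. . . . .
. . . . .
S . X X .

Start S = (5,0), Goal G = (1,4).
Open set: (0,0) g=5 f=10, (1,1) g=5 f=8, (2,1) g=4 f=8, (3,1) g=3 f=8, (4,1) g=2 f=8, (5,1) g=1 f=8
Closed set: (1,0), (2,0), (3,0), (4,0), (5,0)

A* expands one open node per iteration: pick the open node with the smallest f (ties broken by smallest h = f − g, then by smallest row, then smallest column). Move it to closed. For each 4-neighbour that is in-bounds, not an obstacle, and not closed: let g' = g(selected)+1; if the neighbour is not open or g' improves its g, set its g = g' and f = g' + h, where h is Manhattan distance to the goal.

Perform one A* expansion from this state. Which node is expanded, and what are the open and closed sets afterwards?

step 1: expand (1,1) (f=8, h=3) → closed; open now [(0,0) g=5 f=10, (0,1) g=6 f=10, (1,2) g=6 f=8, (2,1) g=4 f=8, (3,1) g=3 f=8, (4,1) g=2 f=8, (5,1) g=1 f=8]

expanded=(1,1); open=[(0,0) g=5 f=10, (0,1) g=6 f=10, (1,2) g=6 f=8, (2,1) g=4 f=8, (3,1) g=3 f=8, (4,1) g=2 f=8, (5,1) g=1 f=8]; closed=[(1,0), (1,1), (2,0), (3,0), (4,0), (5,0)]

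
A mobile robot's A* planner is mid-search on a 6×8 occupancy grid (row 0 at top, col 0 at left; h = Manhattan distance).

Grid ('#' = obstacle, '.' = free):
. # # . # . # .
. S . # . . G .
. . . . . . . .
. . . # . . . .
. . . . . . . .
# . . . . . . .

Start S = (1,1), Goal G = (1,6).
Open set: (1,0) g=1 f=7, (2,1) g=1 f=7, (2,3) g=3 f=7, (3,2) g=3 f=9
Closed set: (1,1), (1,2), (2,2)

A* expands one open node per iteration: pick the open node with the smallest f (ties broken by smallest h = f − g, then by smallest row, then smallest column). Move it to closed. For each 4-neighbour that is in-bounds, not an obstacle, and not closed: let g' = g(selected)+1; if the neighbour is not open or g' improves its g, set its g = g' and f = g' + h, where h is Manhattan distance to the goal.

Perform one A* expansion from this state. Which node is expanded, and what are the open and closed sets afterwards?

expanded=(2,3); open=[(1,0) g=1 f=7, (2,1) g=1 f=7, (2,4) g=4 f=7, (3,2) g=3 f=9]; closed=[(1,1), (1,2), (2,2), (2,3)]

step 1: expand (2,3) (f=7, h=4) → closed; open now [(1,0) g=1 f=7, (2,1) g=1 f=7, (2,4) g=4 f=7, (3,2) g=3 f=9]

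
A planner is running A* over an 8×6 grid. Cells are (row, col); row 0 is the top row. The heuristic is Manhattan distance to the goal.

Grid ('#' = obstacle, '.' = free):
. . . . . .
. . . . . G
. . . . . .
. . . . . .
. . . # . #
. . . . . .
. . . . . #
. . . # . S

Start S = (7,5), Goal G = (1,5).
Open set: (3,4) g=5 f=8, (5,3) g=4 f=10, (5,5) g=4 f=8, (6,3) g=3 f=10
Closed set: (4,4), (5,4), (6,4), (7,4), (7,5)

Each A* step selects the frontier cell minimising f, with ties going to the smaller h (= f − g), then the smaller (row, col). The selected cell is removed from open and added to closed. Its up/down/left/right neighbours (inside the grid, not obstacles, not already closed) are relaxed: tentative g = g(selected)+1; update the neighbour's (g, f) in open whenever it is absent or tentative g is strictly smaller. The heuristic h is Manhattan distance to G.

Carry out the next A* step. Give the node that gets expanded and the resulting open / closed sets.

step 1: expand (3,4) (f=8, h=3) → closed; open now [(2,4) g=6 f=8, (3,3) g=6 f=10, (3,5) g=6 f=8, (5,3) g=4 f=10, (5,5) g=4 f=8, (6,3) g=3 f=10]

expanded=(3,4); open=[(2,4) g=6 f=8, (3,3) g=6 f=10, (3,5) g=6 f=8, (5,3) g=4 f=10, (5,5) g=4 f=8, (6,3) g=3 f=10]; closed=[(3,4), (4,4), (5,4), (6,4), (7,4), (7,5)]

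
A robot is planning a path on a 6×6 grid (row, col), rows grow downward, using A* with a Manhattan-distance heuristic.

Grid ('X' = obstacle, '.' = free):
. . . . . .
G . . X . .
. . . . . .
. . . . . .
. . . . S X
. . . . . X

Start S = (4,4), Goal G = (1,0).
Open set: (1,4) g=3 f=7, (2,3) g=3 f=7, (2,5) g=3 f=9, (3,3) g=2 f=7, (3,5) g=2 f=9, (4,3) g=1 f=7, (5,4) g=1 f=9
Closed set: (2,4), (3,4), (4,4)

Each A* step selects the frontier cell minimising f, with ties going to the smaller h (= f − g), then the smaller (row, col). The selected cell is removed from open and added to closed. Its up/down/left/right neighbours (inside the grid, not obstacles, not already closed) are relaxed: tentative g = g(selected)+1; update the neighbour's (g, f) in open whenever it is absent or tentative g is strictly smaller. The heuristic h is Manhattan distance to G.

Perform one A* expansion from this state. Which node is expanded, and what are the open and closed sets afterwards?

step 1: expand (1,4) (f=7, h=4) → closed; open now [(0,4) g=4 f=9, (1,5) g=4 f=9, (2,3) g=3 f=7, (2,5) g=3 f=9, (3,3) g=2 f=7, (3,5) g=2 f=9, (4,3) g=1 f=7, (5,4) g=1 f=9]

expanded=(1,4); open=[(0,4) g=4 f=9, (1,5) g=4 f=9, (2,3) g=3 f=7, (2,5) g=3 f=9, (3,3) g=2 f=7, (3,5) g=2 f=9, (4,3) g=1 f=7, (5,4) g=1 f=9]; closed=[(1,4), (2,4), (3,4), (4,4)]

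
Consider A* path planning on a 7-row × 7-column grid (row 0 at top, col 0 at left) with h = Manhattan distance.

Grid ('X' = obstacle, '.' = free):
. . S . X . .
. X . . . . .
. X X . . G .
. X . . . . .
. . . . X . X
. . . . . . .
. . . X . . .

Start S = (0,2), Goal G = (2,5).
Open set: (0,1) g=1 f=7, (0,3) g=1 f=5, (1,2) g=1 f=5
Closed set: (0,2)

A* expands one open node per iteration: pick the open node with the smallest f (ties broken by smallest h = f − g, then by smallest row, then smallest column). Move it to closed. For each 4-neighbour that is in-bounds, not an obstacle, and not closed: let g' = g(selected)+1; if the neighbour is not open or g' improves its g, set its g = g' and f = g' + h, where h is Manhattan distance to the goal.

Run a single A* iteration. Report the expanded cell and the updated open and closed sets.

step 1: expand (0,3) (f=5, h=4) → closed; open now [(0,1) g=1 f=7, (1,2) g=1 f=5, (1,3) g=2 f=5]

expanded=(0,3); open=[(0,1) g=1 f=7, (1,2) g=1 f=5, (1,3) g=2 f=5]; closed=[(0,2), (0,3)]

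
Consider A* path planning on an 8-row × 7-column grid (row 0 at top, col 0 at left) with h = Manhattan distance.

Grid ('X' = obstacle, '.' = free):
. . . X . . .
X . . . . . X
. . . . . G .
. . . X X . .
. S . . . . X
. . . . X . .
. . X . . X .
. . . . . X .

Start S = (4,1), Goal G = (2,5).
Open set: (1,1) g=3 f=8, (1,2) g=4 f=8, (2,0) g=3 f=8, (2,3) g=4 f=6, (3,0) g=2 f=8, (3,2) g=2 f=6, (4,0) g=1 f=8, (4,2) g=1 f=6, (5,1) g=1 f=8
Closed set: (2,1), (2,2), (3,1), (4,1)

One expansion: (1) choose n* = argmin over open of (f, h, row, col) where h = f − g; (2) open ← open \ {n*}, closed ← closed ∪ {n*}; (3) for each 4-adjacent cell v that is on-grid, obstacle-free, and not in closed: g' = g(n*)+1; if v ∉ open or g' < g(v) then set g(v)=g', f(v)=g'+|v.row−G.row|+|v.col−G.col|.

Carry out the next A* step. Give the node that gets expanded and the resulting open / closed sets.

step 1: expand (2,3) (f=6, h=2) → closed; open now [(1,1) g=3 f=8, (1,2) g=4 f=8, (1,3) g=5 f=8, (2,0) g=3 f=8, (2,4) g=5 f=6, (3,0) g=2 f=8, (3,2) g=2 f=6, (4,0) g=1 f=8, (4,2) g=1 f=6, (5,1) g=1 f=8]

expanded=(2,3); open=[(1,1) g=3 f=8, (1,2) g=4 f=8, (1,3) g=5 f=8, (2,0) g=3 f=8, (2,4) g=5 f=6, (3,0) g=2 f=8, (3,2) g=2 f=6, (4,0) g=1 f=8, (4,2) g=1 f=6, (5,1) g=1 f=8]; closed=[(2,1), (2,2), (2,3), (3,1), (4,1)]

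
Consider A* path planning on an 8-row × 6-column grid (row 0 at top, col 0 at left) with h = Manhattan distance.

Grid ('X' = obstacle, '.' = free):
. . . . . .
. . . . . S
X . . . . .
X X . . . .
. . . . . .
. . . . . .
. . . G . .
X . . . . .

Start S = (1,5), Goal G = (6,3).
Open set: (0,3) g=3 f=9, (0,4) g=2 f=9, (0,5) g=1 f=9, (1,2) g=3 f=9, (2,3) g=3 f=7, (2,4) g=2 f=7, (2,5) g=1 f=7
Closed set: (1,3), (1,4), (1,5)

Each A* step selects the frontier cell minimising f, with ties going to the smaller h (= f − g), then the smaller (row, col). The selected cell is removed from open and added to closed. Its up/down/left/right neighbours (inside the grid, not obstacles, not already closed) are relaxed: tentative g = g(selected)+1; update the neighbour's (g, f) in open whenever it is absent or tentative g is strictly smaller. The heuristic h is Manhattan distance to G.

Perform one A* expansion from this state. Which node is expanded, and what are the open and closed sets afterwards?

expanded=(2,3); open=[(0,3) g=3 f=9, (0,4) g=2 f=9, (0,5) g=1 f=9, (1,2) g=3 f=9, (2,2) g=4 f=9, (2,4) g=2 f=7, (2,5) g=1 f=7, (3,3) g=4 f=7]; closed=[(1,3), (1,4), (1,5), (2,3)]

step 1: expand (2,3) (f=7, h=4) → closed; open now [(0,3) g=3 f=9, (0,4) g=2 f=9, (0,5) g=1 f=9, (1,2) g=3 f=9, (2,2) g=4 f=9, (2,4) g=2 f=7, (2,5) g=1 f=7, (3,3) g=4 f=7]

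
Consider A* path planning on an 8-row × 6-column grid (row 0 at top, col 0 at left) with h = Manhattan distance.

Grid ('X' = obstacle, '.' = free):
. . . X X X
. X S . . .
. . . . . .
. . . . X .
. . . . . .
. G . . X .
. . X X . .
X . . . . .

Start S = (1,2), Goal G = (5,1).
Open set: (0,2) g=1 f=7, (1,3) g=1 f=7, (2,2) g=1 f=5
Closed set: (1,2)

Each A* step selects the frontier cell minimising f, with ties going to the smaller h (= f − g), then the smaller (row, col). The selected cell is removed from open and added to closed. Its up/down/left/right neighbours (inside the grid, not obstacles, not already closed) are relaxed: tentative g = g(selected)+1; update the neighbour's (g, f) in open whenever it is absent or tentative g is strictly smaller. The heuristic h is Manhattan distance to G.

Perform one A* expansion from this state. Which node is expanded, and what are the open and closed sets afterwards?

step 1: expand (2,2) (f=5, h=4) → closed; open now [(0,2) g=1 f=7, (1,3) g=1 f=7, (2,1) g=2 f=5, (2,3) g=2 f=7, (3,2) g=2 f=5]

expanded=(2,2); open=[(0,2) g=1 f=7, (1,3) g=1 f=7, (2,1) g=2 f=5, (2,3) g=2 f=7, (3,2) g=2 f=5]; closed=[(1,2), (2,2)]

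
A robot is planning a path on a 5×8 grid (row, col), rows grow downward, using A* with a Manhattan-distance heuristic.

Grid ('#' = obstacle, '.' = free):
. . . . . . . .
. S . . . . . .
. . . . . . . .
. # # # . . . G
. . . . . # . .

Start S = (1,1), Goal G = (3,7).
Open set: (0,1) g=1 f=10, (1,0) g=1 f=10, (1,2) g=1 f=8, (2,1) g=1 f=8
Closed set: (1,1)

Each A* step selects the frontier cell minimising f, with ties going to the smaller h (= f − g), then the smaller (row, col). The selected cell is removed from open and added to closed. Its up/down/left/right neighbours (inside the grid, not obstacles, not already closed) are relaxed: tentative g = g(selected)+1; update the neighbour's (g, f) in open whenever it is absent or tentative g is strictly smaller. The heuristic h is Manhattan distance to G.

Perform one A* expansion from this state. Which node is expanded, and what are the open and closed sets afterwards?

expanded=(1,2); open=[(0,1) g=1 f=10, (0,2) g=2 f=10, (1,0) g=1 f=10, (1,3) g=2 f=8, (2,1) g=1 f=8, (2,2) g=2 f=8]; closed=[(1,1), (1,2)]

step 1: expand (1,2) (f=8, h=7) → closed; open now [(0,1) g=1 f=10, (0,2) g=2 f=10, (1,0) g=1 f=10, (1,3) g=2 f=8, (2,1) g=1 f=8, (2,2) g=2 f=8]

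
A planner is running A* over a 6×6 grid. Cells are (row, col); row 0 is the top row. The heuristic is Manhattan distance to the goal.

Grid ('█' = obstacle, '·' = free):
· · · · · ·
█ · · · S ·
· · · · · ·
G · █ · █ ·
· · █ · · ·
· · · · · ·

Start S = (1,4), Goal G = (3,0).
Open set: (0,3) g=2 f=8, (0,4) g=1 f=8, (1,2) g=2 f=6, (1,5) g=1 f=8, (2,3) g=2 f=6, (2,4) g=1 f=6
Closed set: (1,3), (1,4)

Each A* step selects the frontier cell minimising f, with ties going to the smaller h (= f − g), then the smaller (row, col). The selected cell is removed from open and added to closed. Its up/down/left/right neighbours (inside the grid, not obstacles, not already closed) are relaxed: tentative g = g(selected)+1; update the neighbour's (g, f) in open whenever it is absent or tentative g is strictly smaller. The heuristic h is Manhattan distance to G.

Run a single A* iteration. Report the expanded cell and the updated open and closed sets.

step 1: expand (1,2) (f=6, h=4) → closed; open now [(0,2) g=3 f=8, (0,3) g=2 f=8, (0,4) g=1 f=8, (1,1) g=3 f=6, (1,5) g=1 f=8, (2,2) g=3 f=6, (2,3) g=2 f=6, (2,4) g=1 f=6]

expanded=(1,2); open=[(0,2) g=3 f=8, (0,3) g=2 f=8, (0,4) g=1 f=8, (1,1) g=3 f=6, (1,5) g=1 f=8, (2,2) g=3 f=6, (2,3) g=2 f=6, (2,4) g=1 f=6]; closed=[(1,2), (1,3), (1,4)]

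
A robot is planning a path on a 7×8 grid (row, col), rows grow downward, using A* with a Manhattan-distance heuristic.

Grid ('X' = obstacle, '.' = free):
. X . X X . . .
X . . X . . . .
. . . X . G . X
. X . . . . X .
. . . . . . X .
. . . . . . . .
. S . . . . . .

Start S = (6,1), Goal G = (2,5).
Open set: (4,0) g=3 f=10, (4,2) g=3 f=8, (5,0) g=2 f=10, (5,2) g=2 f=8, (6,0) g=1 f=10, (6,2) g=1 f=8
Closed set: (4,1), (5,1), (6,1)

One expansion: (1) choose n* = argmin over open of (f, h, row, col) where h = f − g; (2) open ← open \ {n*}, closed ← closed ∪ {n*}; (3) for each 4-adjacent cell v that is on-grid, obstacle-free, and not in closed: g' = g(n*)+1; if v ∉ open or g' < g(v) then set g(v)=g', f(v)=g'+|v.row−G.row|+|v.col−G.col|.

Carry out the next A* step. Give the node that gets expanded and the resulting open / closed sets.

step 1: expand (4,2) (f=8, h=5) → closed; open now [(3,2) g=4 f=8, (4,0) g=3 f=10, (4,3) g=4 f=8, (5,0) g=2 f=10, (5,2) g=2 f=8, (6,0) g=1 f=10, (6,2) g=1 f=8]

expanded=(4,2); open=[(3,2) g=4 f=8, (4,0) g=3 f=10, (4,3) g=4 f=8, (5,0) g=2 f=10, (5,2) g=2 f=8, (6,0) g=1 f=10, (6,2) g=1 f=8]; closed=[(4,1), (4,2), (5,1), (6,1)]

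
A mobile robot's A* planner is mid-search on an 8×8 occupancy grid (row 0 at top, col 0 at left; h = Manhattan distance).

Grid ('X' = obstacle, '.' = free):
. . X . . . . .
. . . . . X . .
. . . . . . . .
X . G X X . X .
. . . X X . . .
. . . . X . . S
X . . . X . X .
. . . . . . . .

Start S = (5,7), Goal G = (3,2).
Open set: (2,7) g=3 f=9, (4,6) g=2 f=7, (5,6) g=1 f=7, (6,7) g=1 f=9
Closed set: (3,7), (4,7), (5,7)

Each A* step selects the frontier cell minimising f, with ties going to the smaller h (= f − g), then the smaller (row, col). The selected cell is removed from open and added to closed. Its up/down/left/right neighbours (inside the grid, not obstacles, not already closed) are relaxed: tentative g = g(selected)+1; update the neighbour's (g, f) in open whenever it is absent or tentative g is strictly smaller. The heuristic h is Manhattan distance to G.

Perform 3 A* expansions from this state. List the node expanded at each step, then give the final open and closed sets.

order=[(4,6) → (4,5) → (3,5)]; open=[(2,5) g=5 f=9, (2,7) g=3 f=9, (5,5) g=4 f=9, (5,6) g=1 f=7, (6,7) g=1 f=9]; closed=[(3,5), (3,7), (4,5), (4,6), (4,7), (5,7)]

step 1: expand (4,6) (f=7, h=5) → closed; open now [(2,7) g=3 f=9, (4,5) g=3 f=7, (5,6) g=1 f=7, (6,7) g=1 f=9]
step 2: expand (4,5) (f=7, h=4) → closed; open now [(2,7) g=3 f=9, (3,5) g=4 f=7, (5,5) g=4 f=9, (5,6) g=1 f=7, (6,7) g=1 f=9]
step 3: expand (3,5) (f=7, h=3) → closed; open now [(2,5) g=5 f=9, (2,7) g=3 f=9, (5,5) g=4 f=9, (5,6) g=1 f=7, (6,7) g=1 f=9]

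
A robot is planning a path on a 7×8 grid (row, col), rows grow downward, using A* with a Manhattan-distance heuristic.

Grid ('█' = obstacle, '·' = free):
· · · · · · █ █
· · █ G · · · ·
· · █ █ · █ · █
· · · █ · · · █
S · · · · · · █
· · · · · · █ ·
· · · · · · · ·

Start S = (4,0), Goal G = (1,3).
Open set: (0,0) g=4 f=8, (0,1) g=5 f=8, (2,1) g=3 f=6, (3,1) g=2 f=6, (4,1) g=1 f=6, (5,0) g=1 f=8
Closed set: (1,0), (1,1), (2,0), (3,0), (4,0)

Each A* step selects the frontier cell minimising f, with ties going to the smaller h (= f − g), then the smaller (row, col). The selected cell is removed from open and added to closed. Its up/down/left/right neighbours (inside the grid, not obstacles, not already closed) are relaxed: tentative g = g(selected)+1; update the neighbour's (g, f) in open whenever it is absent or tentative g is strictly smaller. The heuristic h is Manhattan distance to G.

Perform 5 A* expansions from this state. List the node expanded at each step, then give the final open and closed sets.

step 1: expand (2,1) (f=6, h=3) → closed; open now [(0,0) g=4 f=8, (0,1) g=5 f=8, (3,1) g=2 f=6, (4,1) g=1 f=6, (5,0) g=1 f=8]
step 2: expand (3,1) (f=6, h=4) → closed; open now [(0,0) g=4 f=8, (0,1) g=5 f=8, (3,2) g=3 f=6, (4,1) g=1 f=6, (5,0) g=1 f=8]
step 3: expand (3,2) (f=6, h=3) → closed; open now [(0,0) g=4 f=8, (0,1) g=5 f=8, (4,1) g=1 f=6, (4,2) g=4 f=8, (5,0) g=1 f=8]
step 4: expand (4,1) (f=6, h=5) → closed; open now [(0,0) g=4 f=8, (0,1) g=5 f=8, (4,2) g=2 f=6, (5,0) g=1 f=8, (5,1) g=2 f=8]
step 5: expand (4,2) (f=6, h=4) → closed; open now [(0,0) g=4 f=8, (0,1) g=5 f=8, (4,3) g=3 f=6, (5,0) g=1 f=8, (5,1) g=2 f=8, (5,2) g=3 f=8]

order=[(2,1) → (3,1) → (3,2) → (4,1) → (4,2)]; open=[(0,0) g=4 f=8, (0,1) g=5 f=8, (4,3) g=3 f=6, (5,0) g=1 f=8, (5,1) g=2 f=8, (5,2) g=3 f=8]; closed=[(1,0), (1,1), (2,0), (2,1), (3,0), (3,1), (3,2), (4,0), (4,1), (4,2)]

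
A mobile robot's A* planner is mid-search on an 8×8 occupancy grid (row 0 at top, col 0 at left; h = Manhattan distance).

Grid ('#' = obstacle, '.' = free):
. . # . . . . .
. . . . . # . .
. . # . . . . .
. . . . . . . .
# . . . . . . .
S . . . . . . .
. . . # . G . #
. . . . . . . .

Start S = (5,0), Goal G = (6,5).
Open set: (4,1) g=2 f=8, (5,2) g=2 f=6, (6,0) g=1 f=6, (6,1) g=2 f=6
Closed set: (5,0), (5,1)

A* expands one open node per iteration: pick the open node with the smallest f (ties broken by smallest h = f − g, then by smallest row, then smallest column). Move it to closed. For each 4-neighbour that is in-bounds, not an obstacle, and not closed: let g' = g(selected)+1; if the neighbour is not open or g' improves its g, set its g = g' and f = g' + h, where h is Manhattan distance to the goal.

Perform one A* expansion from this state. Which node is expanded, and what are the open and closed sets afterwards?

step 1: expand (5,2) (f=6, h=4) → closed; open now [(4,1) g=2 f=8, (4,2) g=3 f=8, (5,3) g=3 f=6, (6,0) g=1 f=6, (6,1) g=2 f=6, (6,2) g=3 f=6]

expanded=(5,2); open=[(4,1) g=2 f=8, (4,2) g=3 f=8, (5,3) g=3 f=6, (6,0) g=1 f=6, (6,1) g=2 f=6, (6,2) g=3 f=6]; closed=[(5,0), (5,1), (5,2)]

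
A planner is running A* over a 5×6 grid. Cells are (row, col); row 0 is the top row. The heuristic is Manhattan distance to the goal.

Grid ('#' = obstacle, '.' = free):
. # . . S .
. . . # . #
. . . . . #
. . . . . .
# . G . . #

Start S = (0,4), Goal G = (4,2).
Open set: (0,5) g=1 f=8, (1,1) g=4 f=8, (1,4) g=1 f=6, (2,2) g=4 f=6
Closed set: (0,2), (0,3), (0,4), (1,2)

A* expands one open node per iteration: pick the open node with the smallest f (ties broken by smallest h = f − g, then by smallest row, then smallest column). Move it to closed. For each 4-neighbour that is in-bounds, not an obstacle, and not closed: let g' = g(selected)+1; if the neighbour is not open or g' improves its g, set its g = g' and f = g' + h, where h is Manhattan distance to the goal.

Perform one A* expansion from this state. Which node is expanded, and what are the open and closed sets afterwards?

step 1: expand (2,2) (f=6, h=2) → closed; open now [(0,5) g=1 f=8, (1,1) g=4 f=8, (1,4) g=1 f=6, (2,1) g=5 f=8, (2,3) g=5 f=8, (3,2) g=5 f=6]

expanded=(2,2); open=[(0,5) g=1 f=8, (1,1) g=4 f=8, (1,4) g=1 f=6, (2,1) g=5 f=8, (2,3) g=5 f=8, (3,2) g=5 f=6]; closed=[(0,2), (0,3), (0,4), (1,2), (2,2)]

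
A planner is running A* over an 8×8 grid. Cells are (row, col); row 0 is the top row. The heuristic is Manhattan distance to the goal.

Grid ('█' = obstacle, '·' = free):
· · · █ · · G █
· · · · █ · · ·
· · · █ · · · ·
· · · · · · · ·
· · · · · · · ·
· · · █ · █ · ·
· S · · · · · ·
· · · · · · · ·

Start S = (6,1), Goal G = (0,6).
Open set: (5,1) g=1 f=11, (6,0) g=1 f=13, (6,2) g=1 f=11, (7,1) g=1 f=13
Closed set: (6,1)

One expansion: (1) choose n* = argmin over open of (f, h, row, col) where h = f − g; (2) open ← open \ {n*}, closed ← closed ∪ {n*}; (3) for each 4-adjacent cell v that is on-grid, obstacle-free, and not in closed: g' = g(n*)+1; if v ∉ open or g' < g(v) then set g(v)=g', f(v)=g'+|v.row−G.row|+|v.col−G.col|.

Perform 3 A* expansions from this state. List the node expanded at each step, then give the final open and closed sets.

order=[(5,1) → (4,1) → (3,1)]; open=[(2,1) g=4 f=11, (3,0) g=4 f=13, (3,2) g=4 f=11, (4,0) g=3 f=13, (4,2) g=3 f=11, (5,0) g=2 f=13, (5,2) g=2 f=11, (6,0) g=1 f=13, (6,2) g=1 f=11, (7,1) g=1 f=13]; closed=[(3,1), (4,1), (5,1), (6,1)]

step 1: expand (5,1) (f=11, h=10) → closed; open now [(4,1) g=2 f=11, (5,0) g=2 f=13, (5,2) g=2 f=11, (6,0) g=1 f=13, (6,2) g=1 f=11, (7,1) g=1 f=13]
step 2: expand (4,1) (f=11, h=9) → closed; open now [(3,1) g=3 f=11, (4,0) g=3 f=13, (4,2) g=3 f=11, (5,0) g=2 f=13, (5,2) g=2 f=11, (6,0) g=1 f=13, (6,2) g=1 f=11, (7,1) g=1 f=13]
step 3: expand (3,1) (f=11, h=8) → closed; open now [(2,1) g=4 f=11, (3,0) g=4 f=13, (3,2) g=4 f=11, (4,0) g=3 f=13, (4,2) g=3 f=11, (5,0) g=2 f=13, (5,2) g=2 f=11, (6,0) g=1 f=13, (6,2) g=1 f=11, (7,1) g=1 f=13]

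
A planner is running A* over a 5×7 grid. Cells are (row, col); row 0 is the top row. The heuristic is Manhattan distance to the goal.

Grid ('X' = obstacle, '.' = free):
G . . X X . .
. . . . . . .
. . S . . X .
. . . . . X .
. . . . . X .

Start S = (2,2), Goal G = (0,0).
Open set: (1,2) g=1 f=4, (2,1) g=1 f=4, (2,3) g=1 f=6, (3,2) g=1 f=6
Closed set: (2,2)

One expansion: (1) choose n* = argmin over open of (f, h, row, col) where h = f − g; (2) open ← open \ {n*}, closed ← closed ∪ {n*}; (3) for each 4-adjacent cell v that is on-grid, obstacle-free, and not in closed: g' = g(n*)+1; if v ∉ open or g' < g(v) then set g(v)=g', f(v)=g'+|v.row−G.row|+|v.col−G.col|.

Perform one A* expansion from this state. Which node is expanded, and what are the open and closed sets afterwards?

step 1: expand (1,2) (f=4, h=3) → closed; open now [(0,2) g=2 f=4, (1,1) g=2 f=4, (1,3) g=2 f=6, (2,1) g=1 f=4, (2,3) g=1 f=6, (3,2) g=1 f=6]

expanded=(1,2); open=[(0,2) g=2 f=4, (1,1) g=2 f=4, (1,3) g=2 f=6, (2,1) g=1 f=4, (2,3) g=1 f=6, (3,2) g=1 f=6]; closed=[(1,2), (2,2)]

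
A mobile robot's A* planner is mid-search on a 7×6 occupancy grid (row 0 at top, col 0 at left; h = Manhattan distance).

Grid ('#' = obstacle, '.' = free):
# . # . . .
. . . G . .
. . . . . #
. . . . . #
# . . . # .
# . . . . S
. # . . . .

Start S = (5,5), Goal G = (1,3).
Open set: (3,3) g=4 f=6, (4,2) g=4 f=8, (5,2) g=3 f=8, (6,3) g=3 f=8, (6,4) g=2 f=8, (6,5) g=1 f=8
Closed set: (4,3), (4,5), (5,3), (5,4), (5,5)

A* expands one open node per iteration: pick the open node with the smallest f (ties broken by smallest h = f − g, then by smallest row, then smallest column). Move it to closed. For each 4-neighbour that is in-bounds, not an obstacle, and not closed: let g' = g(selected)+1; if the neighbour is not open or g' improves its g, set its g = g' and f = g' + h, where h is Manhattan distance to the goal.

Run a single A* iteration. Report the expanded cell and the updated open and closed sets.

step 1: expand (3,3) (f=6, h=2) → closed; open now [(2,3) g=5 f=6, (3,2) g=5 f=8, (3,4) g=5 f=8, (4,2) g=4 f=8, (5,2) g=3 f=8, (6,3) g=3 f=8, (6,4) g=2 f=8, (6,5) g=1 f=8]

expanded=(3,3); open=[(2,3) g=5 f=6, (3,2) g=5 f=8, (3,4) g=5 f=8, (4,2) g=4 f=8, (5,2) g=3 f=8, (6,3) g=3 f=8, (6,4) g=2 f=8, (6,5) g=1 f=8]; closed=[(3,3), (4,3), (4,5), (5,3), (5,4), (5,5)]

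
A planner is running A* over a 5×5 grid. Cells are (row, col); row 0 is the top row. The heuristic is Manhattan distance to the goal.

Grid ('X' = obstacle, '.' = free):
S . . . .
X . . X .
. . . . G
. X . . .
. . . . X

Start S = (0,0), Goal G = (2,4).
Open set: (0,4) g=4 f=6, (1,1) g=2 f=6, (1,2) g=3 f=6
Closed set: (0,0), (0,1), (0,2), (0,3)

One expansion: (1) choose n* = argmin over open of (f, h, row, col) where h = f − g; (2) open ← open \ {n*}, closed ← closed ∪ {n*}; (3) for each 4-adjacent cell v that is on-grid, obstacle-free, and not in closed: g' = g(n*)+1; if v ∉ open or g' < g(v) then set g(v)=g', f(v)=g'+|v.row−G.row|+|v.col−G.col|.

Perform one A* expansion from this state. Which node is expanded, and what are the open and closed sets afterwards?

step 1: expand (0,4) (f=6, h=2) → closed; open now [(1,1) g=2 f=6, (1,2) g=3 f=6, (1,4) g=5 f=6]

expanded=(0,4); open=[(1,1) g=2 f=6, (1,2) g=3 f=6, (1,4) g=5 f=6]; closed=[(0,0), (0,1), (0,2), (0,3), (0,4)]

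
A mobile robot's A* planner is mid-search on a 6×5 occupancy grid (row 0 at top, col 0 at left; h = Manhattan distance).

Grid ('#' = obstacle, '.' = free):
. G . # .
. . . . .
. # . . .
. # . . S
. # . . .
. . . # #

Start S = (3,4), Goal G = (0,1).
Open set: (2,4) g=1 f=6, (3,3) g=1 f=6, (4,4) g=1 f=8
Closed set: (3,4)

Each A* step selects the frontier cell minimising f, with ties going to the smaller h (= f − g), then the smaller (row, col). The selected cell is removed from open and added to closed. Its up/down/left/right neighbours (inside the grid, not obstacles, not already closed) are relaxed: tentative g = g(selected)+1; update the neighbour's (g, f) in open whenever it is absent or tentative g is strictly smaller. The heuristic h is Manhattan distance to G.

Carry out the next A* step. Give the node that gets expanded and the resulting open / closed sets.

step 1: expand (2,4) (f=6, h=5) → closed; open now [(1,4) g=2 f=6, (2,3) g=2 f=6, (3,3) g=1 f=6, (4,4) g=1 f=8]

expanded=(2,4); open=[(1,4) g=2 f=6, (2,3) g=2 f=6, (3,3) g=1 f=6, (4,4) g=1 f=8]; closed=[(2,4), (3,4)]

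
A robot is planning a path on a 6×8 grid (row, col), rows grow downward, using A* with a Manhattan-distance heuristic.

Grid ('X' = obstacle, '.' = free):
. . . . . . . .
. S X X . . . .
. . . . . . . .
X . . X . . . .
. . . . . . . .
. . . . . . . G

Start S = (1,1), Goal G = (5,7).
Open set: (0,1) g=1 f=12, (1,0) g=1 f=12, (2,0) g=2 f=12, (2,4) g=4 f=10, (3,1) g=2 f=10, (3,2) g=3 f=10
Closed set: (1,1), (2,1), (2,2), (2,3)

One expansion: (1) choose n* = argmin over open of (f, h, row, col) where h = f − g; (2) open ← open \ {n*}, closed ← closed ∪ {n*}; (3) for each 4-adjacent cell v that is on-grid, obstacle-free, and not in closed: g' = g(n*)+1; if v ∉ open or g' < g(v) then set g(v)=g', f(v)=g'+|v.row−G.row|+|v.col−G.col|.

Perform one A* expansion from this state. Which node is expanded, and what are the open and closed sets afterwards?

step 1: expand (2,4) (f=10, h=6) → closed; open now [(0,1) g=1 f=12, (1,0) g=1 f=12, (1,4) g=5 f=12, (2,0) g=2 f=12, (2,5) g=5 f=10, (3,1) g=2 f=10, (3,2) g=3 f=10, (3,4) g=5 f=10]

expanded=(2,4); open=[(0,1) g=1 f=12, (1,0) g=1 f=12, (1,4) g=5 f=12, (2,0) g=2 f=12, (2,5) g=5 f=10, (3,1) g=2 f=10, (3,2) g=3 f=10, (3,4) g=5 f=10]; closed=[(1,1), (2,1), (2,2), (2,3), (2,4)]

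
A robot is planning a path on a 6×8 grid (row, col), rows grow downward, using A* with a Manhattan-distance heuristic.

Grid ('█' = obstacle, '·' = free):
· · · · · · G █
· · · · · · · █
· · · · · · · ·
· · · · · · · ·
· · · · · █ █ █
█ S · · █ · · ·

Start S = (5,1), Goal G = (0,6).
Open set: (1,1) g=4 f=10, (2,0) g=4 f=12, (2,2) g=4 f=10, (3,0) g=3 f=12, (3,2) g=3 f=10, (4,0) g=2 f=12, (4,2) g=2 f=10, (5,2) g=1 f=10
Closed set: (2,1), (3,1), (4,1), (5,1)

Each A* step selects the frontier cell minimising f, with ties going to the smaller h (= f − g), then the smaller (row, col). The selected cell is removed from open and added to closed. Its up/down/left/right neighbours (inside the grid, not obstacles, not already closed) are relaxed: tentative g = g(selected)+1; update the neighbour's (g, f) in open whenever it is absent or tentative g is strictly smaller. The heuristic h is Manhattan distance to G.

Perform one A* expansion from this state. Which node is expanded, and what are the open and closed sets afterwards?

expanded=(1,1); open=[(0,1) g=5 f=10, (1,0) g=5 f=12, (1,2) g=5 f=10, (2,0) g=4 f=12, (2,2) g=4 f=10, (3,0) g=3 f=12, (3,2) g=3 f=10, (4,0) g=2 f=12, (4,2) g=2 f=10, (5,2) g=1 f=10]; closed=[(1,1), (2,1), (3,1), (4,1), (5,1)]

step 1: expand (1,1) (f=10, h=6) → closed; open now [(0,1) g=5 f=10, (1,0) g=5 f=12, (1,2) g=5 f=10, (2,0) g=4 f=12, (2,2) g=4 f=10, (3,0) g=3 f=12, (3,2) g=3 f=10, (4,0) g=2 f=12, (4,2) g=2 f=10, (5,2) g=1 f=10]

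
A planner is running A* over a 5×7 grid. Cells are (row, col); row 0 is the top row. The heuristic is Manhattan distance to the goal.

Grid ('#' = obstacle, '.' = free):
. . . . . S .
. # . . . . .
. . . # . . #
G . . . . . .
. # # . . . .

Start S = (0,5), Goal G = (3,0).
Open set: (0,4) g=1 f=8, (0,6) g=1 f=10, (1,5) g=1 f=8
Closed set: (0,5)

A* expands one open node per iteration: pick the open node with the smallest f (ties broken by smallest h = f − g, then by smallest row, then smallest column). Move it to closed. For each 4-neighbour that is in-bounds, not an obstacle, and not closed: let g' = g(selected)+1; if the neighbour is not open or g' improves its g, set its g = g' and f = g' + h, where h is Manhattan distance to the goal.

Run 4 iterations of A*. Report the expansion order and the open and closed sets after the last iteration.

order=[(0,4) → (0,3) → (0,2) → (0,1)]; open=[(0,0) g=5 f=8, (0,6) g=1 f=10, (1,2) g=4 f=8, (1,3) g=3 f=8, (1,4) g=2 f=8, (1,5) g=1 f=8]; closed=[(0,1), (0,2), (0,3), (0,4), (0,5)]

step 1: expand (0,4) (f=8, h=7) → closed; open now [(0,3) g=2 f=8, (0,6) g=1 f=10, (1,4) g=2 f=8, (1,5) g=1 f=8]
step 2: expand (0,3) (f=8, h=6) → closed; open now [(0,2) g=3 f=8, (0,6) g=1 f=10, (1,3) g=3 f=8, (1,4) g=2 f=8, (1,5) g=1 f=8]
step 3: expand (0,2) (f=8, h=5) → closed; open now [(0,1) g=4 f=8, (0,6) g=1 f=10, (1,2) g=4 f=8, (1,3) g=3 f=8, (1,4) g=2 f=8, (1,5) g=1 f=8]
step 4: expand (0,1) (f=8, h=4) → closed; open now [(0,0) g=5 f=8, (0,6) g=1 f=10, (1,2) g=4 f=8, (1,3) g=3 f=8, (1,4) g=2 f=8, (1,5) g=1 f=8]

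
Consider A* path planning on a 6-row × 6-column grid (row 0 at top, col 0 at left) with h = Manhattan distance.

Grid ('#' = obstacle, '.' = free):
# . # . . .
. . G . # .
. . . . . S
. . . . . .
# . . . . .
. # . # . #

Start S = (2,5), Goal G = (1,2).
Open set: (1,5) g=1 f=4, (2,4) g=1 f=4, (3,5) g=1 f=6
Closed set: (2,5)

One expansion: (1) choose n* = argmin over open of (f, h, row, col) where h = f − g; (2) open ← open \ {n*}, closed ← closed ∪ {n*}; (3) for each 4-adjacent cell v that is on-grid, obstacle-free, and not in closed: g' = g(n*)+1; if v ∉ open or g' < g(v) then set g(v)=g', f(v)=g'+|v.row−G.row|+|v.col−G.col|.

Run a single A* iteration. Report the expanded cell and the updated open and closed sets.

expanded=(1,5); open=[(0,5) g=2 f=6, (2,4) g=1 f=4, (3,5) g=1 f=6]; closed=[(1,5), (2,5)]

step 1: expand (1,5) (f=4, h=3) → closed; open now [(0,5) g=2 f=6, (2,4) g=1 f=4, (3,5) g=1 f=6]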